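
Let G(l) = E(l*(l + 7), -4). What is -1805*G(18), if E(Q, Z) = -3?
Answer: 5415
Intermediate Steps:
G(l) = -3
-1805*G(18) = -1805*(-3) = 5415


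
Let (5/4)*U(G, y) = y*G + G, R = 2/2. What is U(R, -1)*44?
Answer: 0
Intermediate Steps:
R = 1 (R = 2*(1/2) = 1)
U(G, y) = 4*G/5 + 4*G*y/5 (U(G, y) = 4*(y*G + G)/5 = 4*(G*y + G)/5 = 4*(G + G*y)/5 = 4*G/5 + 4*G*y/5)
U(R, -1)*44 = ((4/5)*1*(1 - 1))*44 = ((4/5)*1*0)*44 = 0*44 = 0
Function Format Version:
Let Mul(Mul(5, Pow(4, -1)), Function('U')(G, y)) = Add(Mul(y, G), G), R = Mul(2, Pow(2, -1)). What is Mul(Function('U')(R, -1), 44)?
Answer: 0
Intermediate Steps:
R = 1 (R = Mul(2, Rational(1, 2)) = 1)
Function('U')(G, y) = Add(Mul(Rational(4, 5), G), Mul(Rational(4, 5), G, y)) (Function('U')(G, y) = Mul(Rational(4, 5), Add(Mul(y, G), G)) = Mul(Rational(4, 5), Add(Mul(G, y), G)) = Mul(Rational(4, 5), Add(G, Mul(G, y))) = Add(Mul(Rational(4, 5), G), Mul(Rational(4, 5), G, y)))
Mul(Function('U')(R, -1), 44) = Mul(Mul(Rational(4, 5), 1, Add(1, -1)), 44) = Mul(Mul(Rational(4, 5), 1, 0), 44) = Mul(0, 44) = 0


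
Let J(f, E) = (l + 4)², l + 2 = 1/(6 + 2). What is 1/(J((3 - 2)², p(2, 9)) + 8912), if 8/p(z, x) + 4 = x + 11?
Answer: 64/570657 ≈ 0.00011215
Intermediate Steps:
p(z, x) = 8/(7 + x) (p(z, x) = 8/(-4 + (x + 11)) = 8/(-4 + (11 + x)) = 8/(7 + x))
l = -15/8 (l = -2 + 1/(6 + 2) = -2 + 1/8 = -2 + ⅛ = -15/8 ≈ -1.8750)
J(f, E) = 289/64 (J(f, E) = (-15/8 + 4)² = (17/8)² = 289/64)
1/(J((3 - 2)², p(2, 9)) + 8912) = 1/(289/64 + 8912) = 1/(570657/64) = 64/570657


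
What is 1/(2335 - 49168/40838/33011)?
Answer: 96293087/224844354633 ≈ 0.00042827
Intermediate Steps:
1/(2335 - 49168/40838/33011) = 1/(2335 - 49168*1/40838*(1/33011)) = 1/(2335 - 3512/2917*1/33011) = 1/(2335 - 3512/96293087) = 1/(224844354633/96293087) = 96293087/224844354633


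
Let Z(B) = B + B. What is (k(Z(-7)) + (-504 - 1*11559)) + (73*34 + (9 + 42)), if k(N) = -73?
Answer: -9603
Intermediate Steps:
Z(B) = 2*B
(k(Z(-7)) + (-504 - 1*11559)) + (73*34 + (9 + 42)) = (-73 + (-504 - 1*11559)) + (73*34 + (9 + 42)) = (-73 + (-504 - 11559)) + (2482 + 51) = (-73 - 12063) + 2533 = -12136 + 2533 = -9603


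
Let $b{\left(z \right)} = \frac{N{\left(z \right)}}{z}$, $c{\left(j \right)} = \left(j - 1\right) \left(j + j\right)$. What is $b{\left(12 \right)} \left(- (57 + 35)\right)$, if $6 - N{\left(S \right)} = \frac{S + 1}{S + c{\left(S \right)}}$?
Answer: $- \frac{1643}{36} \approx -45.639$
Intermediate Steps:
$c{\left(j \right)} = 2 j \left(-1 + j\right)$ ($c{\left(j \right)} = \left(-1 + j\right) 2 j = 2 j \left(-1 + j\right)$)
$N{\left(S \right)} = 6 - \frac{1 + S}{S + 2 S \left(-1 + S\right)}$ ($N{\left(S \right)} = 6 - \frac{S + 1}{S + 2 S \left(-1 + S\right)} = 6 - \frac{1 + S}{S + 2 S \left(-1 + S\right)}$)
$b{\left(z \right)} = \frac{-1 - 7 z + 12 z^{2}}{z^{2} \left(-1 + 2 z\right)}$ ($b{\left(z \right)} = \frac{\frac{1}{z} \frac{1}{-1 + 2 z} \left(-1 - 7 z + 12 z^{2}\right)}{z} = \frac{-1 - 7 z + 12 z^{2}}{z^{2} \left(-1 + 2 z\right)}$)
$b{\left(12 \right)} \left(- (57 + 35)\right) = \frac{-1 - 84 + 12 \cdot 12^{2}}{144 \left(-1 + 2 \cdot 12\right)} \left(- (57 + 35)\right) = \frac{-1 - 84 + 12 \cdot 144}{144 \left(-1 + 24\right)} \left(\left(-1\right) 92\right) = \frac{-1 - 84 + 1728}{144 \cdot 23} \left(-92\right) = \frac{1}{144} \cdot \frac{1}{23} \cdot 1643 \left(-92\right) = \frac{1643}{3312} \left(-92\right) = - \frac{1643}{36}$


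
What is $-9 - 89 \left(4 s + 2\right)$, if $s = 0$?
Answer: $-187$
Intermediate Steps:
$-9 - 89 \left(4 s + 2\right) = -9 - 89 \left(4 \cdot 0 + 2\right) = -9 - 89 \left(0 + 2\right) = -9 - 178 = -187$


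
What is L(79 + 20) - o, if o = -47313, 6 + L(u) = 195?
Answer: 47502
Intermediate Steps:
L(u) = 189 (L(u) = -6 + 195 = 189)
L(79 + 20) - o = 189 - 1*(-47313) = 189 + 47313 = 47502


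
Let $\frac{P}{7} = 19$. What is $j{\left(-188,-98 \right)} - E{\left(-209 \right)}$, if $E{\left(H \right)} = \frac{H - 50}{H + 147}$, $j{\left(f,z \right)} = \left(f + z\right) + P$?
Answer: $- \frac{9745}{62} \approx -157.18$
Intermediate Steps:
$P = 133$ ($P = 7 \cdot 19 = 133$)
$j{\left(f,z \right)} = 133 + f + z$ ($j{\left(f,z \right)} = \left(f + z\right) + 133 = 133 + f + z$)
$E{\left(H \right)} = \frac{-50 + H}{147 + H}$
$j{\left(-188,-98 \right)} - E{\left(-209 \right)} = \left(133 - 188 - 98\right) - \frac{-50 - 209}{147 - 209} = -153 - \frac{1}{-62} \left(-259\right) = -153 - \left(- \frac{1}{62}\right) \left(-259\right) = -153 - \frac{259}{62} = - \frac{9745}{62}$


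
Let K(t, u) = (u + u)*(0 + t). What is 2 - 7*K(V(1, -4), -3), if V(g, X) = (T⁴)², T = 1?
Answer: 44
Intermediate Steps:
V(g, X) = 1 (V(g, X) = (1⁴)² = 1² = 1)
K(t, u) = 2*t*u (K(t, u) = (2*u)*t = 2*t*u)
2 - 7*K(V(1, -4), -3) = 2 - 14*(-3) = 2 - 7*(-6) = 2 + 42 = 44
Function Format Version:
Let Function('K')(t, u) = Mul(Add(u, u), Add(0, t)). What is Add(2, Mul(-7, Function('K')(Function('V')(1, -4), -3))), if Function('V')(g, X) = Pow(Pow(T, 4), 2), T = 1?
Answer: 44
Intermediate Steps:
Function('V')(g, X) = 1 (Function('V')(g, X) = Pow(Pow(1, 4), 2) = Pow(1, 2) = 1)
Function('K')(t, u) = Mul(2, t, u) (Function('K')(t, u) = Mul(Mul(2, u), t) = Mul(2, t, u))
Add(2, Mul(-7, Function('K')(Function('V')(1, -4), -3))) = Add(2, Mul(-7, Mul(2, 1, -3))) = Add(2, Mul(-7, -6)) = Add(2, 42) = 44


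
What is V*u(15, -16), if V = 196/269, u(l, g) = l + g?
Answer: -196/269 ≈ -0.72862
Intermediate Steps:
u(l, g) = g + l
V = 196/269 (V = 196*(1/269) = 196/269 ≈ 0.72862)
V*u(15, -16) = 196*(-16 + 15)/269 = (196/269)*(-1) = -196/269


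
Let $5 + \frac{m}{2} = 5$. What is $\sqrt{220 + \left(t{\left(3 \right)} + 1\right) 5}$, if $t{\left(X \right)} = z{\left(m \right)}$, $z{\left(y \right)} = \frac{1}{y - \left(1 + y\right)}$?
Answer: $2 \sqrt{55} \approx 14.832$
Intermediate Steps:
$m = 0$ ($m = -10 + 2 \cdot 5 = -10 + 10 = 0$)
$z{\left(y \right)} = -1$ ($z{\left(y \right)} = \frac{1}{-1} = -1$)
$t{\left(X \right)} = -1$
$\sqrt{220 + \left(t{\left(3 \right)} + 1\right) 5} = \sqrt{220 + \left(-1 + 1\right) 5} = \sqrt{220 + 0 \cdot 5} = \sqrt{220 + 0} = \sqrt{220} = 2 \sqrt{55}$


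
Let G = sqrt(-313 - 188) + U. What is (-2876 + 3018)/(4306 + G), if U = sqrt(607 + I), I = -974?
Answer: 142/(4306 + I*sqrt(367) + I*sqrt(501)) ≈ 0.032974 - 0.0003181*I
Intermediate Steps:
U = I*sqrt(367) (U = sqrt(607 - 974) = sqrt(-367) = I*sqrt(367) ≈ 19.157*I)
G = I*sqrt(367) + I*sqrt(501) (G = sqrt(-313 - 188) + I*sqrt(367) = sqrt(-501) + I*sqrt(367) = I*sqrt(501) + I*sqrt(367) = I*sqrt(367) + I*sqrt(501) ≈ 41.54*I)
(-2876 + 3018)/(4306 + G) = (-2876 + 3018)/(4306 + I*(sqrt(367) + sqrt(501))) = 142/(4306 + I*(sqrt(367) + sqrt(501)))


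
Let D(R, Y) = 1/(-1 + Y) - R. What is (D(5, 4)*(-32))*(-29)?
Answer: -12992/3 ≈ -4330.7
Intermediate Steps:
(D(5, 4)*(-32))*(-29) = (((1 + 5 - 1*5*4)/(-1 + 4))*(-32))*(-29) = (((1 + 5 - 20)/3)*(-32))*(-29) = (((⅓)*(-14))*(-32))*(-29) = -14/3*(-32)*(-29) = (448/3)*(-29) = -12992/3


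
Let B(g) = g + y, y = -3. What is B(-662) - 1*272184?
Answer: -272849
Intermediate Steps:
B(g) = -3 + g (B(g) = g - 3 = -3 + g)
B(-662) - 1*272184 = (-3 - 662) - 1*272184 = -665 - 272184 = -272849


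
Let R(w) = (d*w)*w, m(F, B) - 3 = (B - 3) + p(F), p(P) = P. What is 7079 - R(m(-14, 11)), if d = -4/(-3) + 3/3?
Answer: 7058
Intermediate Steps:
d = 7/3 (d = -4*(-⅓) + 3*(⅓) = 4/3 + 1 = 7/3 ≈ 2.3333)
m(F, B) = B + F (m(F, B) = 3 + ((B - 3) + F) = 3 + ((-3 + B) + F) = 3 + (-3 + B + F) = B + F)
R(w) = 7*w²/3 (R(w) = (7*w/3)*w = 7*w²/3)
7079 - R(m(-14, 11)) = 7079 - 7*(11 - 14)²/3 = 7079 - 7*(-3)²/3 = 7079 - 7*9/3 = 7079 - 1*21 = 7079 - 21 = 7058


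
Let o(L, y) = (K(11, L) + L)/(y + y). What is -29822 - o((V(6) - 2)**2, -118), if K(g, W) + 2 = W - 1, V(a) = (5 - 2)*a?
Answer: -7037483/236 ≈ -29820.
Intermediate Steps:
V(a) = 3*a
K(g, W) = -3 + W (K(g, W) = -2 + (W - 1) = -2 + (-1 + W) = -3 + W)
o(L, y) = (-3 + 2*L)/(2*y) (o(L, y) = ((-3 + L) + L)/(y + y) = (-3 + 2*L)/((2*y)) = (-3 + 2*L)*(1/(2*y)) = (-3 + 2*L)/(2*y))
-29822 - o((V(6) - 2)**2, -118) = -29822 - (-3/2 + (3*6 - 2)**2)/(-118) = -29822 - (-1)*(-3/2 + (18 - 2)**2)/118 = -29822 - (-1)*(-3/2 + 16**2)/118 = -29822 - (-1)*(-3/2 + 256)/118 = -29822 - (-1)*509/(118*2) = -29822 - 1*(-509/236) = -29822 + 509/236 = -7037483/236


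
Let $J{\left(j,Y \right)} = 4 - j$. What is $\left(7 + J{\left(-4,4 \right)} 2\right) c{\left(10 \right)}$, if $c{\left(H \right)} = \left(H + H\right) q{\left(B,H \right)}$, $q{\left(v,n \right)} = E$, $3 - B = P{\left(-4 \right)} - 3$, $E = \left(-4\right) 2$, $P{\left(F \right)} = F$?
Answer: $-3680$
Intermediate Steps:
$E = -8$
$B = 10$ ($B = 3 - \left(-4 - 3\right) = 3 - -7 = 3 + 7 = 10$)
$q{\left(v,n \right)} = -8$
$c{\left(H \right)} = - 16 H$ ($c{\left(H \right)} = \left(H + H\right) \left(-8\right) = 2 H \left(-8\right) = - 16 H$)
$\left(7 + J{\left(-4,4 \right)} 2\right) c{\left(10 \right)} = \left(7 + \left(4 - -4\right) 2\right) \left(\left(-16\right) 10\right) = \left(7 + \left(4 + 4\right) 2\right) \left(-160\right) = \left(7 + 8 \cdot 2\right) \left(-160\right) = \left(7 + 16\right) \left(-160\right) = 23 \left(-160\right) = -3680$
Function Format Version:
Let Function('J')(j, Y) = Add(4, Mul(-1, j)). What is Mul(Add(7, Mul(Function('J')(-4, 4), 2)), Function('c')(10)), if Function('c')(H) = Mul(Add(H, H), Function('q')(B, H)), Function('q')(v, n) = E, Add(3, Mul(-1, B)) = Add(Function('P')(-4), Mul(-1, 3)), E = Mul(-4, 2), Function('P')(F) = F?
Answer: -3680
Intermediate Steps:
E = -8
B = 10 (B = Add(3, Mul(-1, Add(-4, Mul(-1, 3)))) = Add(3, Mul(-1, Add(-4, -3))) = Add(3, Mul(-1, -7)) = Add(3, 7) = 10)
Function('q')(v, n) = -8
Function('c')(H) = Mul(-16, H) (Function('c')(H) = Mul(Add(H, H), -8) = Mul(Mul(2, H), -8) = Mul(-16, H))
Mul(Add(7, Mul(Function('J')(-4, 4), 2)), Function('c')(10)) = Mul(Add(7, Mul(Add(4, Mul(-1, -4)), 2)), Mul(-16, 10)) = Mul(Add(7, Mul(Add(4, 4), 2)), -160) = Mul(Add(7, Mul(8, 2)), -160) = Mul(Add(7, 16), -160) = Mul(23, -160) = -3680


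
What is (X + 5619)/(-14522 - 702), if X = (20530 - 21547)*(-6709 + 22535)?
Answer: 16089423/15224 ≈ 1056.8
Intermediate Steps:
X = -16095042 (X = -1017*15826 = -16095042)
(X + 5619)/(-14522 - 702) = (-16095042 + 5619)/(-14522 - 702) = -16089423/(-15224) = -16089423*(-1/15224) = 16089423/15224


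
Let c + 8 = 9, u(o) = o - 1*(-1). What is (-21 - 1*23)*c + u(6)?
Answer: -37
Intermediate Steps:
u(o) = 1 + o (u(o) = o + 1 = 1 + o)
c = 1 (c = -8 + 9 = 1)
(-21 - 1*23)*c + u(6) = (-21 - 1*23)*1 + (1 + 6) = (-21 - 23)*1 + 7 = -44*1 + 7 = -44 + 7 = -37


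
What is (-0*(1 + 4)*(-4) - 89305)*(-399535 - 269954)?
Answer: 59788715145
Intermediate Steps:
(-0*(1 + 4)*(-4) - 89305)*(-399535 - 269954) = (-0*5*(-4) - 89305)*(-669489) = (-43*0*(-4) - 89305)*(-669489) = (0*(-4) - 89305)*(-669489) = (0 - 89305)*(-669489) = -89305*(-669489) = 59788715145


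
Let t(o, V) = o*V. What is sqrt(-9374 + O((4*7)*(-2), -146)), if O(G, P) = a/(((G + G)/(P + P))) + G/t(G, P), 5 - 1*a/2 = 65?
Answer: 5*I*sqrt(404710978)/1022 ≈ 98.422*I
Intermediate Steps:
a = -120 (a = 10 - 2*65 = 10 - 130 = -120)
t(o, V) = V*o
O(G, P) = 1/P - 120*P/G (O(G, P) = -120*(P + P)/(G + G) + G/((P*G)) = -120*P/G + G/((G*P)) = -120*P/G + G*(1/(G*P)) = -120*P/G + 1/P = 1/P - 120*P/G)
sqrt(-9374 + O((4*7)*(-2), -146)) = sqrt(-9374 + (1/(-146) - 120*(-146)/(4*7)*(-2))) = sqrt(-9374 + (-1/146 - 120*(-146)/28*(-2))) = sqrt(-9374 + (-1/146 - 120*(-146)/(-56))) = sqrt(-9374 + (-1/146 - 120*(-146)*(-1/56))) = sqrt(-9374 + (-1/146 - 2190/7)) = sqrt(-9374 - 319747/1022) = sqrt(-9899975/1022) = 5*I*sqrt(404710978)/1022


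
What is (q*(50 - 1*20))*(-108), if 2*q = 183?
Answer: -296460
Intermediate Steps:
q = 183/2 (q = (½)*183 = 183/2 ≈ 91.500)
(q*(50 - 1*20))*(-108) = (183*(50 - 1*20)/2)*(-108) = (183*(50 - 20)/2)*(-108) = ((183/2)*30)*(-108) = 2745*(-108) = -296460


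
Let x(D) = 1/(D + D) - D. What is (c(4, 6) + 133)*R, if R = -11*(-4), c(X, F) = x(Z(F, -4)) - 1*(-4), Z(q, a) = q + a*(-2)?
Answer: 37895/7 ≈ 5413.6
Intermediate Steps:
Z(q, a) = q - 2*a
x(D) = 1/(2*D) - D
c(X, F) = -4 + 1/(2*(8 + F)) - F (c(X, F) = (1/(2*(F - 2*(-4))) - (F - 2*(-4))) - 1*(-4) = (1/(2*(F + 8)) - (F + 8)) + 4 = (1/(2*(8 + F)) - (8 + F)) + 4 = (1/(2*(8 + F)) + (-8 - F)) + 4 = (-8 + 1/(2*(8 + F)) - F) + 4 = -4 + 1/(2*(8 + F)) - F)
R = 44
(c(4, 6) + 133)*R = ((½ - (4 + 6)*(8 + 6))/(8 + 6) + 133)*44 = ((½ - 1*10*14)/14 + 133)*44 = ((½ - 140)/14 + 133)*44 = ((1/14)*(-279/2) + 133)*44 = (-279/28 + 133)*44 = (3445/28)*44 = 37895/7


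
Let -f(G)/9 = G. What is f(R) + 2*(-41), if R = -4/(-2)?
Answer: -100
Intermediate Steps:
R = 2 (R = -4*(-½) = 2)
f(G) = -9*G
f(R) + 2*(-41) = -9*2 + 2*(-41) = -18 - 82 = -100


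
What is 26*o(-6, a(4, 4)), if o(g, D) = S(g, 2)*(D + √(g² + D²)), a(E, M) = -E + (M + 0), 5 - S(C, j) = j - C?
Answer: -468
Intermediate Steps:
S(C, j) = 5 + C - j (S(C, j) = 5 - (j - C) = 5 + (C - j) = 5 + C - j)
a(E, M) = M - E (a(E, M) = -E + M = M - E)
o(g, D) = (3 + g)*(D + √(D² + g²)) (o(g, D) = (5 + g - 1*2)*(D + √(g² + D²)) = (5 + g - 2)*(D + √(D² + g²)) = (3 + g)*(D + √(D² + g²)))
26*o(-6, a(4, 4)) = 26*((3 - 6)*((4 - 1*4) + √((4 - 1*4)² + (-6)²))) = 26*(-3*((4 - 4) + √((4 - 4)² + 36))) = 26*(-3*(0 + √(0² + 36))) = 26*(-3*(0 + √(0 + 36))) = 26*(-3*(0 + √36)) = 26*(-3*(0 + 6)) = 26*(-3*6) = 26*(-18) = -468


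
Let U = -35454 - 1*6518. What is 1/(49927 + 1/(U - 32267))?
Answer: 74239/3706530552 ≈ 2.0029e-5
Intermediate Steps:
U = -41972 (U = -35454 - 6518 = -41972)
1/(49927 + 1/(U - 32267)) = 1/(49927 + 1/(-41972 - 32267)) = 1/(49927 + 1/(-74239)) = 1/(49927 - 1/74239) = 1/(3706530552/74239) = 74239/3706530552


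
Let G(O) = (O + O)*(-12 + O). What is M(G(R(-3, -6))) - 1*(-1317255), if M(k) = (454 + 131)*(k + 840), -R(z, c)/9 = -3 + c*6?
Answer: 141025785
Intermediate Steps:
R(z, c) = 27 - 54*c (R(z, c) = -9*(-3 + c*6) = -9*(-3 + 6*c) = 27 - 54*c)
G(O) = 2*O*(-12 + O) (G(O) = (2*O)*(-12 + O) = 2*O*(-12 + O))
M(k) = 491400 + 585*k (M(k) = 585*(840 + k) = 491400 + 585*k)
M(G(R(-3, -6))) - 1*(-1317255) = (491400 + 585*(2*(27 - 54*(-6))*(-12 + (27 - 54*(-6))))) - 1*(-1317255) = (491400 + 585*(2*(27 + 324)*(-12 + (27 + 324)))) + 1317255 = (491400 + 585*(2*351*(-12 + 351))) + 1317255 = (491400 + 585*(2*351*339)) + 1317255 = (491400 + 585*237978) + 1317255 = (491400 + 139217130) + 1317255 = 139708530 + 1317255 = 141025785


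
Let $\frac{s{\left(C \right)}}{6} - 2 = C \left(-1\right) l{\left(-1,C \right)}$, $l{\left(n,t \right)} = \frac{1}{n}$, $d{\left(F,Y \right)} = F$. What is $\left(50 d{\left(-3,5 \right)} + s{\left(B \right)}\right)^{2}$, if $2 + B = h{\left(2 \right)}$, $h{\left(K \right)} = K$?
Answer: $19044$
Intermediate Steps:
$B = 0$ ($B = -2 + 2 = 0$)
$s{\left(C \right)} = 12 + 6 C$ ($s{\left(C \right)} = 12 + 6 \frac{C \left(-1\right)}{-1} = 12 + 6 - C \left(-1\right) = 12 + 6 C$)
$\left(50 d{\left(-3,5 \right)} + s{\left(B \right)}\right)^{2} = \left(50 \left(-3\right) + \left(12 + 6 \cdot 0\right)\right)^{2} = \left(-150 + \left(12 + 0\right)\right)^{2} = \left(-150 + 12\right)^{2} = \left(-138\right)^{2} = 19044$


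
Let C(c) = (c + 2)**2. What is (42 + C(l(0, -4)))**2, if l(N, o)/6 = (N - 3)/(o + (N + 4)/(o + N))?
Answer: 3363556/625 ≈ 5381.7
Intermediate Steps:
l(N, o) = 6*(-3 + N)/(o + (4 + N)/(N + o)) (l(N, o) = 6*((N - 3)/(o + (N + 4)/(o + N))) = 6*((-3 + N)/(o + (4 + N)/(N + o))) = 6*(-3 + N)/(o + (4 + N)/(N + o)))
C(c) = (2 + c)**2
(42 + C(l(0, -4)))**2 = (42 + (2 + 6*(0**2 - 3*0 - 3*(-4) + 0*(-4))/(4 + 0 + (-4)**2 + 0*(-4)))**2)**2 = (42 + (2 + 6*(0 + 0 + 12 + 0)/(4 + 0 + 16 + 0))**2)**2 = (42 + (2 + 6*12/20)**2)**2 = (42 + (2 + 6*(1/20)*12)**2)**2 = (42 + (2 + 18/5)**2)**2 = (42 + (28/5)**2)**2 = (42 + 784/25)**2 = (1834/25)**2 = 3363556/625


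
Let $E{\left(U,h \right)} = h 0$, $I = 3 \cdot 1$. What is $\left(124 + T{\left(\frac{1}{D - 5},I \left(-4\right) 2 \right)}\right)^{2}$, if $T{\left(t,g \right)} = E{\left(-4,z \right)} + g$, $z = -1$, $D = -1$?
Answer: $10000$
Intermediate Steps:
$I = 3$
$E{\left(U,h \right)} = 0$
$T{\left(t,g \right)} = g$ ($T{\left(t,g \right)} = 0 + g = g$)
$\left(124 + T{\left(\frac{1}{D - 5},I \left(-4\right) 2 \right)}\right)^{2} = \left(124 + 3 \left(-4\right) 2\right)^{2} = \left(124 - 24\right)^{2} = 100^{2} = 10000$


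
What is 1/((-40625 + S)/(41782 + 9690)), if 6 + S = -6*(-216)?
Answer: -51472/39335 ≈ -1.3086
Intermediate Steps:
S = 1290 (S = -6 - 6*(-216) = -6 + 1296 = 1290)
1/((-40625 + S)/(41782 + 9690)) = 1/((-40625 + 1290)/(41782 + 9690)) = 1/(-39335/51472) = -51472/39335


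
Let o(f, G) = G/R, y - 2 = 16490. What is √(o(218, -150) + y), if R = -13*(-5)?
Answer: √2786758/13 ≈ 128.41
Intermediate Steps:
y = 16492 (y = 2 + 16490 = 16492)
R = 65
o(f, G) = G/65
√(o(218, -150) + y) = √((1/65)*(-150) + 16492) = √(-30/13 + 16492) = √(214366/13) = √2786758/13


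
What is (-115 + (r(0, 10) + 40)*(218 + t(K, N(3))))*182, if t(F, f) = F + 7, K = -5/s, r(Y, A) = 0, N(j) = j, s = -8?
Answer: 1621620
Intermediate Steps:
K = 5/8 (K = -5/(-8) = -5*(-⅛) = 5/8 ≈ 0.62500)
t(F, f) = 7 + F
(-115 + (r(0, 10) + 40)*(218 + t(K, N(3))))*182 = (-115 + (0 + 40)*(218 + (7 + 5/8)))*182 = (-115 + 40*(218 + 61/8))*182 = (-115 + 40*(1805/8))*182 = (-115 + 9025)*182 = 8910*182 = 1621620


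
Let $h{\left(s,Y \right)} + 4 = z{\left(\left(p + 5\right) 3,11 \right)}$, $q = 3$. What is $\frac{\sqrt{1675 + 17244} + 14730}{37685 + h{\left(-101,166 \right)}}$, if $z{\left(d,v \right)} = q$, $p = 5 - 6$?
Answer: $\frac{7365}{18842} + \frac{\sqrt{18919}}{37684} \approx 0.39453$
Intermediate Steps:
$p = -1$ ($p = 5 - 6 = -1$)
$z{\left(d,v \right)} = 3$
$h{\left(s,Y \right)} = -1$ ($h{\left(s,Y \right)} = -4 + 3 = -1$)
$\frac{\sqrt{1675 + 17244} + 14730}{37685 + h{\left(-101,166 \right)}} = \frac{\sqrt{1675 + 17244} + 14730}{37685 - 1} = \frac{\sqrt{18919} + 14730}{37684} = \left(14730 + \sqrt{18919}\right) \frac{1}{37684} = \frac{7365}{18842} + \frac{\sqrt{18919}}{37684}$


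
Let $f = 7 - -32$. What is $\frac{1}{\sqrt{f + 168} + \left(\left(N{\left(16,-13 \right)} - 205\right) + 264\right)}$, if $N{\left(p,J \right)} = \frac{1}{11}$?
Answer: $\frac{7150}{397453} - \frac{363 \sqrt{23}}{397453} \approx 0.013609$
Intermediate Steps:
$N{\left(p,J \right)} = \frac{1}{11}$
$f = 39$ ($f = 7 + 32 = 39$)
$\frac{1}{\sqrt{f + 168} + \left(\left(N{\left(16,-13 \right)} - 205\right) + 264\right)} = \frac{1}{\sqrt{39 + 168} + \left(\left(\frac{1}{11} - 205\right) + 264\right)} = \frac{1}{\sqrt{207} + \left(- \frac{2254}{11} + 264\right)} = \frac{1}{3 \sqrt{23} + \frac{650}{11}} = \frac{1}{\frac{650}{11} + 3 \sqrt{23}}$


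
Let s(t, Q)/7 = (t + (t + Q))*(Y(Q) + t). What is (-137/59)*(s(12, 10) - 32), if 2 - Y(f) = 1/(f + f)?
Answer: -4504697/590 ≈ -7635.1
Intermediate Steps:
Y(f) = 2 - 1/(2*f) (Y(f) = 2 - 1/(f + f) = 2 - 1/(2*f))
s(t, Q) = 7*(Q + 2*t)*(2 + t - 1/(2*Q)) (s(t, Q) = 7*((t + (t + Q))*((2 - 1/(2*Q)) + t)) = 7*((t + (Q + t))*(2 + t - 1/(2*Q))) = 7*((Q + 2*t)*(2 + t - 1/(2*Q))) = 7*(Q + 2*t)*(2 + t - 1/(2*Q)))
(-137/59)*(s(12, 10) - 32) = (-137/59)*((-7/2 + 14*10 + 14*12**2 + 28*12 - 7*12/10 + 7*10*12) - 32) = (-137*1/59)*((-7/2 + 140 + 14*144 + 336 - 7*12*1/10 + 840) - 32) = -137*((-7/2 + 140 + 2016 + 336 - 42/5 + 840) - 32)/59 = -137*(33201/10 - 32)/59 = -137/59*32881/10 = -4504697/590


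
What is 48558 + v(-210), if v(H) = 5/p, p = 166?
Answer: 8060633/166 ≈ 48558.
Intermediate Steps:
v(H) = 5/166
48558 + v(-210) = 48558 + 5/166 = 8060633/166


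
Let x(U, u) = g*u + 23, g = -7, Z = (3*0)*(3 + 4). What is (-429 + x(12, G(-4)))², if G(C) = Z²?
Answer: 164836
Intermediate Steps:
Z = 0 (Z = 0*7 = 0)
G(C) = 0 (G(C) = 0² = 0)
x(U, u) = 23 - 7*u (x(U, u) = -7*u + 23 = 23 - 7*u)
(-429 + x(12, G(-4)))² = (-429 + (23 - 7*0))² = (-429 + (23 + 0))² = (-429 + 23)² = (-406)² = 164836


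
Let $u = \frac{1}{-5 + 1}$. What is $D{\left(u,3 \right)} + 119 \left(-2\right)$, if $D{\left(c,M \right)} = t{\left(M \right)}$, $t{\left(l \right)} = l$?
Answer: $-235$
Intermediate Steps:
$u = - \frac{1}{4}$ ($u = \frac{1}{-4} = - \frac{1}{4} \approx -0.25$)
$D{\left(c,M \right)} = M$
$D{\left(u,3 \right)} + 119 \left(-2\right) = 3 + 119 \left(-2\right) = 3 - 238 = -235$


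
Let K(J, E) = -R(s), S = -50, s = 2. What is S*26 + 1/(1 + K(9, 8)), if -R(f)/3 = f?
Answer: -9099/7 ≈ -1299.9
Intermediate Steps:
R(f) = -3*f
K(J, E) = 6 (K(J, E) = -(-3)*2 = -1*(-6) = 6)
S*26 + 1/(1 + K(9, 8)) = -50*26 + 1/(1 + 6) = -1300 + 1/7 = -1300 + ⅐ = -9099/7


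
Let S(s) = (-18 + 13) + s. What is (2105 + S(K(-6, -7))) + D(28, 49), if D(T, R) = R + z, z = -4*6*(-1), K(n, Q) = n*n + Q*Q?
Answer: 2258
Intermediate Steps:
K(n, Q) = Q**2 + n**2 (K(n, Q) = n**2 + Q**2 = Q**2 + n**2)
z = 24 (z = -24*(-1) = 24)
D(T, R) = 24 + R (D(T, R) = R + 24 = 24 + R)
S(s) = -5 + s
(2105 + S(K(-6, -7))) + D(28, 49) = (2105 + (-5 + ((-7)**2 + (-6)**2))) + (24 + 49) = (2105 + (-5 + (49 + 36))) + 73 = (2105 + (-5 + 85)) + 73 = (2105 + 80) + 73 = 2185 + 73 = 2258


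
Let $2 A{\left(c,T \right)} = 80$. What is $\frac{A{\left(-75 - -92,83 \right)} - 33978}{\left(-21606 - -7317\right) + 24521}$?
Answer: $- \frac{16969}{5116} \approx -3.3168$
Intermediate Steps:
$A{\left(c,T \right)} = 40$ ($A{\left(c,T \right)} = \frac{1}{2} \cdot 80 = 40$)
$\frac{A{\left(-75 - -92,83 \right)} - 33978}{\left(-21606 - -7317\right) + 24521} = \frac{40 - 33978}{\left(-21606 - -7317\right) + 24521} = - \frac{33938}{\left(-21606 + 7317\right) + 24521} = - \frac{33938}{-14289 + 24521} = - \frac{33938}{10232} = \left(-33938\right) \frac{1}{10232} = - \frac{16969}{5116}$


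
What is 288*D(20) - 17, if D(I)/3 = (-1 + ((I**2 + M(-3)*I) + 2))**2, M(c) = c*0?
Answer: 138932047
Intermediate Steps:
M(c) = 0
D(I) = 3*(1 + I**2)**2 (D(I) = 3*(-1 + ((I**2 + 0*I) + 2))**2 = 3*(-1 + ((I**2 + 0) + 2))**2 = 3*(-1 + (I**2 + 2))**2 = 3*(-1 + (2 + I**2))**2 = 3*(1 + I**2)**2)
288*D(20) - 17 = 288*(3*(1 + 20**2)**2) - 17 = 288*(3*(1 + 400)**2) - 17 = 288*(3*401**2) - 17 = 288*(3*160801) - 17 = 288*482403 - 17 = 138932064 - 17 = 138932047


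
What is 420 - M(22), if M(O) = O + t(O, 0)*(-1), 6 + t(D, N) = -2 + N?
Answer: 390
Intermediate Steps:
t(D, N) = -8 + N (t(D, N) = -6 + (-2 + N) = -8 + N)
M(O) = 8 + O (M(O) = O + (-8 + 0)*(-1) = O - 8*(-1) = O + 8 = 8 + O)
420 - M(22) = 420 - (8 + 22) = 420 - 1*30 = 420 - 30 = 390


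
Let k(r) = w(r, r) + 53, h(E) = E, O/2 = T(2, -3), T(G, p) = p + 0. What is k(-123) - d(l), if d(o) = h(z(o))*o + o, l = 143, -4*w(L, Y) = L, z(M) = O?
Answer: 3195/4 ≈ 798.75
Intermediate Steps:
T(G, p) = p
O = -6 (O = 2*(-3) = -6)
z(M) = -6
w(L, Y) = -L/4
k(r) = 53 - r/4 (k(r) = -r/4 + 53 = 53 - r/4)
d(o) = -5*o (d(o) = -6*o + o = -5*o)
k(-123) - d(l) = (53 - ¼*(-123)) - (-5)*143 = (53 + 123/4) - 1*(-715) = 335/4 + 715 = 3195/4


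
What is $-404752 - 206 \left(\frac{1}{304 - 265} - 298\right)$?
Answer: $- \frac{13391402}{39} \approx -3.4337 \cdot 10^{5}$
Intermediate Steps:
$-404752 - 206 \left(\frac{1}{304 - 265} - 298\right) = -404752 - 206 \left(\frac{1}{39} - 298\right) = -404752 - 206 \left(- \frac{11621}{39}\right) = -404752 - - \frac{2393926}{39} = -404752 + \frac{2393926}{39} = - \frac{13391402}{39}$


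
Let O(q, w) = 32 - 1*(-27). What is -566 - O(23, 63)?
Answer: -625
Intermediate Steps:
O(q, w) = 59 (O(q, w) = 32 + 27 = 59)
-566 - O(23, 63) = -566 - 1*59 = -566 - 59 = -625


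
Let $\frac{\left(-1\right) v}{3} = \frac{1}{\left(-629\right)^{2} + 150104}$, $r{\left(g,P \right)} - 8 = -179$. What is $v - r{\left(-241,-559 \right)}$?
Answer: $\frac{31107464}{181915} \approx 171.0$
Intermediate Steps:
$r{\left(g,P \right)} = -171$ ($r{\left(g,P \right)} = 8 - 179 = -171$)
$v = - \frac{1}{181915}$ ($v = - \frac{3}{\left(-629\right)^{2} + 150104} = - \frac{3}{395641 + 150104} = - \frac{3}{545745} = \left(-3\right) \frac{1}{545745} = - \frac{1}{181915} \approx -5.4971 \cdot 10^{-6}$)
$v - r{\left(-241,-559 \right)} = - \frac{1}{181915} - -171 = - \frac{1}{181915} + 171 = \frac{31107464}{181915}$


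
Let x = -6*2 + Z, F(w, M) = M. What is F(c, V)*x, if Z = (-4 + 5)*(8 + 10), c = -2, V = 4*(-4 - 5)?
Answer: -216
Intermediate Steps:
V = -36 (V = 4*(-9) = -36)
Z = 18 (Z = 1*18 = 18)
x = 6 (x = -6*2 + 18 = -12 + 18 = 6)
F(c, V)*x = -36*6 = -216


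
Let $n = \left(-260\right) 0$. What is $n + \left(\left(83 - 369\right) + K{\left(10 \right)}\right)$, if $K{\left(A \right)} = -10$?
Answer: $-296$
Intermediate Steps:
$n = 0$
$n + \left(\left(83 - 369\right) + K{\left(10 \right)}\right) = 0 + \left(\left(83 - 369\right) - 10\right) = 0 - 296 = -296$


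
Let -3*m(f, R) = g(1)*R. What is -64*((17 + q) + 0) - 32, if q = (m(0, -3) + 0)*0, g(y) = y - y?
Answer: -1120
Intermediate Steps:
g(y) = 0
m(f, R) = 0 (m(f, R) = -0*R = -⅓*0 = 0)
q = 0 (q = (0 + 0)*0 = 0*0 = 0)
-64*((17 + q) + 0) - 32 = -64*((17 + 0) + 0) - 32 = -64*(17 + 0) - 32 = -64*17 - 32 = -1088 - 32 = -1120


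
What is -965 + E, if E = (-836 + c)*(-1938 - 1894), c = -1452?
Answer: 8766651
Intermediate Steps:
E = 8767616 (E = (-836 - 1452)*(-1938 - 1894) = -2288*(-3832) = 8767616)
-965 + E = -965 + 8767616 = 8766651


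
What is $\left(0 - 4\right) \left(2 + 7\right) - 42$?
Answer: $-78$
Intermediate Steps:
$\left(0 - 4\right) \left(2 + 7\right) - 42 = \left(-4\right) 9 - 42 = -36 - 42 = -78$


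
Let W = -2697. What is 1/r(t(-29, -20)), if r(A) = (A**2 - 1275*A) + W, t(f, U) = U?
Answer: 1/23203 ≈ 4.3098e-5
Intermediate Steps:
r(A) = -2697 + A**2 - 1275*A (r(A) = (A**2 - 1275*A) - 2697 = -2697 + A**2 - 1275*A)
1/r(t(-29, -20)) = 1/(-2697 + (-20)**2 - 1275*(-20)) = 1/(-2697 + 400 + 25500) = 1/23203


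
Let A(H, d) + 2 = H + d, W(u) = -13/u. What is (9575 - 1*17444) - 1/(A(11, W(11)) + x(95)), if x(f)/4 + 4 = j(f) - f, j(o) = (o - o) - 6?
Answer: -35678035/4534 ≈ -7869.0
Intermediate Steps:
j(o) = -6 (j(o) = 0 - 6 = -6)
x(f) = -40 - 4*f (x(f) = -16 + 4*(-6 - f) = -16 + (-24 - 4*f) = -40 - 4*f)
A(H, d) = -2 + H + d (A(H, d) = -2 + (H + d) = -2 + H + d)
(9575 - 1*17444) - 1/(A(11, W(11)) + x(95)) = (9575 - 1*17444) - 1/((-2 + 11 - 13/11) + (-40 - 4*95)) = (9575 - 17444) - 1/((-2 + 11 - 13*1/11) + (-40 - 380)) = -7869 - 1/((-2 + 11 - 13/11) - 420) = -7869 - 1/(86/11 - 420) = -7869 - 1/(-4534/11) = -7869 - 1*(-11/4534) = -7869 + 11/4534 = -35678035/4534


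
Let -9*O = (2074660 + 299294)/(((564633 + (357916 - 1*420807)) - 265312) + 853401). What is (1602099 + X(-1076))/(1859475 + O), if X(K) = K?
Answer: 5234533491339/6079539704857 ≈ 0.86101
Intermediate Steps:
O = -791318/3269493 (O = -(2074660 + 299294)/(9*(((564633 + (357916 - 1*420807)) - 265312) + 853401)) = -791318/(3*(((564633 + (357916 - 420807)) - 265312) + 853401)) = -791318/(3*(((564633 - 62891) - 265312) + 853401)) = -791318/(3*((501742 - 265312) + 853401)) = -791318/(3*(236430 + 853401)) = -791318/(3*1089831) = -⅑*791318/363277 = -791318/3269493 ≈ -0.24203)
(1602099 + X(-1076))/(1859475 + O) = (1602099 - 1076)/(1859475 - 791318/3269493) = 1601023/(6079539704857/3269493) = 1601023*(3269493/6079539704857) = 5234533491339/6079539704857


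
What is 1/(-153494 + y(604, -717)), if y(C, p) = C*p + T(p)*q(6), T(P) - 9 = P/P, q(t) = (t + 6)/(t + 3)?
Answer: -3/1759646 ≈ -1.7049e-6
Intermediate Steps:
q(t) = (6 + t)/(3 + t)
T(P) = 10 (T(P) = 9 + P/P = 9 + 1 = 10)
y(C, p) = 40/3 + C*p (y(C, p) = C*p + 10*((6 + 6)/(3 + 6)) = C*p + 10*(12/9) = C*p + 10*((⅑)*12) = C*p + 10*(4/3) = C*p + 40/3 = 40/3 + C*p)
1/(-153494 + y(604, -717)) = 1/(-153494 + (40/3 + 604*(-717))) = 1/(-153494 + (40/3 - 433068)) = 1/(-153494 - 1299164/3) = 1/(-1759646/3) = -3/1759646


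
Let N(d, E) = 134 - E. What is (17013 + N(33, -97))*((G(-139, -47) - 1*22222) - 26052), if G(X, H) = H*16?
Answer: -845404344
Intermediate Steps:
G(X, H) = 16*H
(17013 + N(33, -97))*((G(-139, -47) - 1*22222) - 26052) = (17013 + (134 - 1*(-97)))*((16*(-47) - 1*22222) - 26052) = (17013 + (134 + 97))*((-752 - 22222) - 26052) = (17013 + 231)*(-22974 - 26052) = 17244*(-49026) = -845404344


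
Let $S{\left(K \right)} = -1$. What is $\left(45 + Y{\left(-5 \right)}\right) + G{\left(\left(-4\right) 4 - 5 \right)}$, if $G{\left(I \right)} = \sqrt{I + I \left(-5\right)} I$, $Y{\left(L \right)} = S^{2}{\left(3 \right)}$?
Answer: $46 - 42 \sqrt{21} \approx -146.47$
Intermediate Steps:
$Y{\left(L \right)} = 1$ ($Y{\left(L \right)} = \left(-1\right)^{2} = 1$)
$G{\left(I \right)} = 2 I \sqrt{- I}$ ($G{\left(I \right)} = \sqrt{I - 5 I} I = \sqrt{- 4 I} I = 2 \sqrt{- I} I = 2 I \sqrt{- I}$)
$\left(45 + Y{\left(-5 \right)}\right) + G{\left(\left(-4\right) 4 - 5 \right)} = \left(45 + 1\right) - 2 \left(- (\left(-4\right) 4 - 5)\right)^{\frac{3}{2}} = 46 - 2 \left(- (-16 - 5)\right)^{\frac{3}{2}} = 46 - 2 \left(\left(-1\right) \left(-21\right)\right)^{\frac{3}{2}} = 46 - 2 \cdot 21^{\frac{3}{2}} = 46 - 2 \cdot 21 \sqrt{21} = 46 - 42 \sqrt{21}$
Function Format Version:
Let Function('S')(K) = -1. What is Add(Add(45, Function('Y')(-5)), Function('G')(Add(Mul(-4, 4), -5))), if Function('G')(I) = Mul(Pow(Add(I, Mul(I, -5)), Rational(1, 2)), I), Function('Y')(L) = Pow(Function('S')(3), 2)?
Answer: Add(46, Mul(-42, Pow(21, Rational(1, 2)))) ≈ -146.47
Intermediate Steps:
Function('Y')(L) = 1 (Function('Y')(L) = Pow(-1, 2) = 1)
Function('G')(I) = Mul(2, I, Pow(Mul(-1, I), Rational(1, 2))) (Function('G')(I) = Mul(Pow(Add(I, Mul(-5, I)), Rational(1, 2)), I) = Mul(Pow(Mul(-4, I), Rational(1, 2)), I) = Mul(Mul(2, Pow(Mul(-1, I), Rational(1, 2))), I) = Mul(2, I, Pow(Mul(-1, I), Rational(1, 2))))
Add(Add(45, Function('Y')(-5)), Function('G')(Add(Mul(-4, 4), -5))) = Add(Add(45, 1), Mul(-2, Pow(Mul(-1, Add(Mul(-4, 4), -5)), Rational(3, 2)))) = Add(46, Mul(-2, Pow(Mul(-1, Add(-16, -5)), Rational(3, 2)))) = Add(46, Mul(-2, Pow(Mul(-1, -21), Rational(3, 2)))) = Add(46, Mul(-2, Pow(21, Rational(3, 2)))) = Add(46, Mul(-2, Mul(21, Pow(21, Rational(1, 2))))) = Add(46, Mul(-42, Pow(21, Rational(1, 2))))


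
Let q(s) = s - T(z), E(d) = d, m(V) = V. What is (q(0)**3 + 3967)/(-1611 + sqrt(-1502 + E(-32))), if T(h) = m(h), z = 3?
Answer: -1269468/519371 - 788*I*sqrt(1534)/519371 ≈ -2.4442 - 0.059424*I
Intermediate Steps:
T(h) = h
q(s) = -3 + s (q(s) = s - 1*3 = s - 3 = -3 + s)
(q(0)**3 + 3967)/(-1611 + sqrt(-1502 + E(-32))) = ((-3 + 0)**3 + 3967)/(-1611 + sqrt(-1502 - 32)) = ((-3)**3 + 3967)/(-1611 + sqrt(-1534)) = (-27 + 3967)/(-1611 + I*sqrt(1534)) = 3940/(-1611 + I*sqrt(1534))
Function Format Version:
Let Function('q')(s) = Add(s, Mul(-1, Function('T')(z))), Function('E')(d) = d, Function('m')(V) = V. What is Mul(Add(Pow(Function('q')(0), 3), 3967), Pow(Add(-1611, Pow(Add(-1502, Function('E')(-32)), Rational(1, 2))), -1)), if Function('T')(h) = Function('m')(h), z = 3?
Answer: Add(Rational(-1269468, 519371), Mul(Rational(-788, 519371), I, Pow(1534, Rational(1, 2)))) ≈ Add(-2.4442, Mul(-0.059424, I))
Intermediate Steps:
Function('T')(h) = h
Function('q')(s) = Add(-3, s) (Function('q')(s) = Add(s, Mul(-1, 3)) = Add(s, -3) = Add(-3, s))
Mul(Add(Pow(Function('q')(0), 3), 3967), Pow(Add(-1611, Pow(Add(-1502, Function('E')(-32)), Rational(1, 2))), -1)) = Mul(Add(Pow(Add(-3, 0), 3), 3967), Pow(Add(-1611, Pow(Add(-1502, -32), Rational(1, 2))), -1)) = Mul(Add(Pow(-3, 3), 3967), Pow(Add(-1611, Pow(-1534, Rational(1, 2))), -1)) = Mul(Add(-27, 3967), Pow(Add(-1611, Mul(I, Pow(1534, Rational(1, 2)))), -1)) = Mul(3940, Pow(Add(-1611, Mul(I, Pow(1534, Rational(1, 2)))), -1))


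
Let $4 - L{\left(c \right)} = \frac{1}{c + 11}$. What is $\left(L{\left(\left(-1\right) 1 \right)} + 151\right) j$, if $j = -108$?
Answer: $- \frac{83646}{5} \approx -16729.0$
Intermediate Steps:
$L{\left(c \right)} = 4 - \frac{1}{11 + c}$ ($L{\left(c \right)} = 4 - \frac{1}{c + 11} = 4 - \frac{1}{11 + c}$)
$\left(L{\left(\left(-1\right) 1 \right)} + 151\right) j = \left(\frac{43 + 4 \left(\left(-1\right) 1\right)}{11 - 1} + 151\right) \left(-108\right) = \left(\frac{43 + 4 \left(-1\right)}{11 - 1} + 151\right) \left(-108\right) = \left(\frac{43 - 4}{10} + 151\right) \left(-108\right) = \left(\frac{1}{10} \cdot 39 + 151\right) \left(-108\right) = \left(\frac{39}{10} + 151\right) \left(-108\right) = \frac{1549}{10} \left(-108\right) = - \frac{83646}{5}$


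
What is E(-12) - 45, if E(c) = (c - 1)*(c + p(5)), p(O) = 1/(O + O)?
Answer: 1097/10 ≈ 109.70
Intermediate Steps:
p(O) = 1/(2*O)
E(c) = (-1 + c)*(⅒ + c) (E(c) = (c - 1)*(c + (½)/5) = (-1 + c)*(c + (½)*(⅕)) = (-1 + c)*(c + ⅒) = (-1 + c)*(⅒ + c))
E(-12) - 45 = (-⅒ + (-12)² - 9/10*(-12)) - 45 = (-⅒ + 144 + 54/5) - 45 = 1547/10 - 45 = 1097/10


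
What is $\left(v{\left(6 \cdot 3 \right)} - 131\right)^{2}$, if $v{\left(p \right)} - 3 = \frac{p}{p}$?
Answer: $16129$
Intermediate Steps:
$v{\left(p \right)} = 4$ ($v{\left(p \right)} = 3 + \frac{p}{p} = 3 + 1 = 4$)
$\left(v{\left(6 \cdot 3 \right)} - 131\right)^{2} = \left(4 - 131\right)^{2} = \left(-127\right)^{2} = 16129$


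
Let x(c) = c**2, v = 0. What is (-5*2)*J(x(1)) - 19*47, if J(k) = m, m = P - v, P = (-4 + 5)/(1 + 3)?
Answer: -1791/2 ≈ -895.50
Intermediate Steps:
P = 1/4 ≈ 0.25000
m = 1/4 (m = 1/4 - 1*0 = 1/4 + 0 = 1/4 ≈ 0.25000)
J(k) = 1/4
(-5*2)*J(x(1)) - 19*47 = -5*2*(1/4) - 19*47 = -10*1/4 - 893 = -5/2 - 893 = -1791/2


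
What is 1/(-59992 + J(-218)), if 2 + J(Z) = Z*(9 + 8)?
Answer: -1/63700 ≈ -1.5699e-5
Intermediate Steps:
J(Z) = -2 + 17*Z (J(Z) = -2 + Z*(9 + 8) = -2 + Z*17 = -2 + 17*Z)
1/(-59992 + J(-218)) = 1/(-59992 + (-2 + 17*(-218))) = 1/(-59992 + (-2 - 3706)) = 1/(-59992 - 3708) = 1/(-63700) = -1/63700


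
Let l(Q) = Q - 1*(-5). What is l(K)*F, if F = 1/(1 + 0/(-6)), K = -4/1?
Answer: 1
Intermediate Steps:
K = -4 (K = -4*1 = -4)
F = 1 (F = 1/(1 + 0*(-⅙)) = 1/(1 + 0) = 1/1 = 1)
l(Q) = 5 + Q (l(Q) = Q + 5 = 5 + Q)
l(K)*F = (5 - 4)*1 = 1*1 = 1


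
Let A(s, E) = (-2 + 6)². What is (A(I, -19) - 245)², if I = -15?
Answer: 52441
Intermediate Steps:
A(s, E) = 16 (A(s, E) = 4² = 16)
(A(I, -19) - 245)² = (16 - 245)² = (-229)² = 52441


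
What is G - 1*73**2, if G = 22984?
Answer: 17655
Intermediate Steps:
G - 1*73**2 = 22984 - 1*73**2 = 22984 - 1*5329 = 22984 - 5329 = 17655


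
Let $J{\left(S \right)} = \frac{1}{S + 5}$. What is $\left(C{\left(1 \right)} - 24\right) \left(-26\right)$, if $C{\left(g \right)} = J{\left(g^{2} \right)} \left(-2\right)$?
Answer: $\frac{1898}{3} \approx 632.67$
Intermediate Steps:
$J{\left(S \right)} = \frac{1}{5 + S}$
$C{\left(g \right)} = - \frac{2}{5 + g^{2}}$ ($C{\left(g \right)} = \frac{1}{5 + g^{2}} \left(-2\right) = - \frac{2}{5 + g^{2}}$)
$\left(C{\left(1 \right)} - 24\right) \left(-26\right) = \left(- \frac{2}{5 + 1^{2}} - 24\right) \left(-26\right) = \left(- \frac{2}{5 + 1} - 24\right) \left(-26\right) = \left(- \frac{2}{6} - 24\right) \left(-26\right) = \left(\left(-2\right) \frac{1}{6} - 24\right) \left(-26\right) = \left(- \frac{1}{3} - 24\right) \left(-26\right) = \left(- \frac{73}{3}\right) \left(-26\right) = \frac{1898}{3}$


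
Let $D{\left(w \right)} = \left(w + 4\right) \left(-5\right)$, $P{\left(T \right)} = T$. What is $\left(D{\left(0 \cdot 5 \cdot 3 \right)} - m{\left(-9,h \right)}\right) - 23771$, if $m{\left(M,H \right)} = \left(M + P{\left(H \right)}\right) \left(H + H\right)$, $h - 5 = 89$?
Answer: $-39771$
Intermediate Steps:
$h = 94$ ($h = 5 + 89 = 94$)
$m{\left(M,H \right)} = 2 H \left(H + M\right)$ ($m{\left(M,H \right)} = \left(M + H\right) \left(H + H\right) = \left(H + M\right) 2 H = 2 H \left(H + M\right)$)
$D{\left(w \right)} = -20 - 5 w$ ($D{\left(w \right)} = \left(4 + w\right) \left(-5\right) = -20 - 5 w$)
$\left(D{\left(0 \cdot 5 \cdot 3 \right)} - m{\left(-9,h \right)}\right) - 23771 = \left(\left(-20 - 5 \cdot 0 \cdot 5 \cdot 3\right) - 2 \cdot 94 \left(94 - 9\right)\right) - 23771 = \left(\left(-20 - 5 \cdot 0 \cdot 3\right) - 2 \cdot 94 \cdot 85\right) - 23771 = \left(\left(-20 - 0\right) - 15980\right) - 23771 = \left(\left(-20 + 0\right) - 15980\right) - 23771 = \left(-20 - 15980\right) - 23771 = -16000 - 23771 = -39771$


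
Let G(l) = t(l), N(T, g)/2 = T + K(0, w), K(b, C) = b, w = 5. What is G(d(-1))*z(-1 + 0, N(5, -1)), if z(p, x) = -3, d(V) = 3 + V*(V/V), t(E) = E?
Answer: -6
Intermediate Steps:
N(T, g) = 2*T (N(T, g) = 2*(T + 0) = 2*T)
d(V) = 3 + V (d(V) = 3 + V*1 = 3 + V)
G(l) = l
G(d(-1))*z(-1 + 0, N(5, -1)) = (3 - 1)*(-3) = 2*(-3) = -6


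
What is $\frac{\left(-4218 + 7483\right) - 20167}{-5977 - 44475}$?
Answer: $\frac{8451}{25226} \approx 0.33501$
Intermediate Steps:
$\frac{\left(-4218 + 7483\right) - 20167}{-5977 - 44475} = \frac{3265 - 20167}{-50452} = \left(-16902\right) \left(- \frac{1}{50452}\right) = \frac{8451}{25226}$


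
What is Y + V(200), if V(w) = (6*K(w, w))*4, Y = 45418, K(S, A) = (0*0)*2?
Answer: 45418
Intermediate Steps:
K(S, A) = 0 (K(S, A) = 0*2 = 0)
V(w) = 0 (V(w) = (6*0)*4 = 0*4 = 0)
Y + V(200) = 45418 + 0 = 45418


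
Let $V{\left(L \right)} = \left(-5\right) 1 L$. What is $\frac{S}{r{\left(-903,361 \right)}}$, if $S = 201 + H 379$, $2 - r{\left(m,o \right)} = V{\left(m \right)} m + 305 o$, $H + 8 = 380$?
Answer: $\frac{47063}{1322314} \approx 0.035591$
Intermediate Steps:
$H = 372$ ($H = -8 + 380 = 372$)
$V{\left(L \right)} = - 5 L$
$r{\left(m,o \right)} = 2 - 305 o + 5 m^{2}$ ($r{\left(m,o \right)} = 2 - \left(- 5 m m + 305 o\right) = 2 - \left(- 5 m^{2} + 305 o\right) = 2 + \left(- 305 o + 5 m^{2}\right) = 2 - 305 o + 5 m^{2}$)
$S = 141189$ ($S = 201 + 372 \cdot 379 = 201 + 140988 = 141189$)
$\frac{S}{r{\left(-903,361 \right)}} = \frac{141189}{2 - 110105 + 5 \left(-903\right)^{2}} = \frac{141189}{2 - 110105 + 5 \cdot 815409} = \frac{141189}{2 - 110105 + 4077045} = \frac{141189}{3966942} = 141189 \cdot \frac{1}{3966942} = \frac{47063}{1322314}$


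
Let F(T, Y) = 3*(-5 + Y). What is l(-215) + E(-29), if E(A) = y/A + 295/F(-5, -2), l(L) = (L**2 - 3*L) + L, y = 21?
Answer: 28403899/609 ≈ 46640.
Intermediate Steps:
l(L) = L**2 - 2*L
F(T, Y) = -15 + 3*Y
E(A) = -295/21 + 21/A (E(A) = 21/A + 295/(-15 + 3*(-2)) = 21/A + 295/(-15 - 6) = 21/A + 295/(-21) = 21/A + 295*(-1/21) = 21/A - 295/21 = -295/21 + 21/A)
l(-215) + E(-29) = -215*(-2 - 215) + (-295/21 + 21/(-29)) = -215*(-217) + (-295/21 + 21*(-1/29)) = 46655 + (-295/21 - 21/29) = 46655 - 8996/609 = 28403899/609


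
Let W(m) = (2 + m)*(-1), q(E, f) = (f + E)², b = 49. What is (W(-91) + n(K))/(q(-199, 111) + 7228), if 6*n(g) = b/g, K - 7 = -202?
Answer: 104081/17517240 ≈ 0.0059416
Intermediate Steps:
K = -195 (K = 7 - 202 = -195)
q(E, f) = (E + f)²
W(m) = -2 - m
n(g) = 49/(6*g) (n(g) = (49/g)/6 = 49/(6*g))
(W(-91) + n(K))/(q(-199, 111) + 7228) = ((-2 - 1*(-91)) + (49/6)/(-195))/((-199 + 111)² + 7228) = ((-2 + 91) + (49/6)*(-1/195))/((-88)² + 7228) = (89 - 49/1170)/(7744 + 7228) = (104081/1170)/14972 = (104081/1170)*(1/14972) = 104081/17517240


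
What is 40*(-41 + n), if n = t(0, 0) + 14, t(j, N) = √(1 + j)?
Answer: -1040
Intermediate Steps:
n = 15 (n = √(1 + 0) + 14 = √1 + 14 = 1 + 14 = 15)
40*(-41 + n) = 40*(-41 + 15) = 40*(-26) = -1040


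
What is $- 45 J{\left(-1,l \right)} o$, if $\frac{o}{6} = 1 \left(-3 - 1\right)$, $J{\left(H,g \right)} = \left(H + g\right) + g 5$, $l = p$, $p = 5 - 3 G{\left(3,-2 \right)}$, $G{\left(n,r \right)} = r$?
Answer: $70200$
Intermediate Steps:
$p = 11$ ($p = 5 - -6 = 5 + 6 = 11$)
$l = 11$
$J{\left(H,g \right)} = H + 6 g$ ($J{\left(H,g \right)} = \left(H + g\right) + 5 g = H + 6 g$)
$o = -24$ ($o = 6 \cdot 1 \left(-3 - 1\right) = 6 \cdot 1 \left(-4\right) = 6 \left(-4\right) = -24$)
$- 45 J{\left(-1,l \right)} o = - 45 \left(-1 + 6 \cdot 11\right) \left(-24\right) = - 45 \left(-1 + 66\right) \left(-24\right) = \left(-45\right) 65 \left(-24\right) = \left(-2925\right) \left(-24\right) = 70200$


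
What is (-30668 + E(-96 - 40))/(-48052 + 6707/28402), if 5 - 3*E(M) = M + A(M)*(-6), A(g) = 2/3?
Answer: 2608979318/4094298591 ≈ 0.63722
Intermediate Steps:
A(g) = ⅔ (A(g) = 2*(⅓) = ⅔)
E(M) = 3 - M/3 (E(M) = 5/3 - (M + (⅔)*(-6))/3 = 5/3 - (M - 4)/3 = 5/3 - (-4 + M)/3 = 5/3 + (4/3 - M/3) = 3 - M/3)
(-30668 + E(-96 - 40))/(-48052 + 6707/28402) = (-30668 + (3 - (-96 - 40)/3))/(-48052 + 6707/28402) = (-30668 + (3 - ⅓*(-136)))/(-48052 + 6707*(1/28402)) = (-30668 + (3 + 136/3))/(-48052 + 6707/28402) = (-30668 + 145/3)/(-1364766197/28402) = -91859/3*(-28402/1364766197) = 2608979318/4094298591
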